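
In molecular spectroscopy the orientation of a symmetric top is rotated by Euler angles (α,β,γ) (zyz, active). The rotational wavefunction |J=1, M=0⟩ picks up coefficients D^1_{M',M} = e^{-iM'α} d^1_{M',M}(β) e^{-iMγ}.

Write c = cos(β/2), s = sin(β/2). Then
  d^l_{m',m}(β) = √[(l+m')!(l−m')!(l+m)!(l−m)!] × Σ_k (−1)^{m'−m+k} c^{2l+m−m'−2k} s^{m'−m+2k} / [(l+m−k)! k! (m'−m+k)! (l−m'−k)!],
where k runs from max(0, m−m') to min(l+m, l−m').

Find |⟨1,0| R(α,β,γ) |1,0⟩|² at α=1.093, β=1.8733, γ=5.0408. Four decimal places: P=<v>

P=0.0888

First d^1_{0,0}(β=1.8733), then the phase factors e^{-i(0)α} and e^{-i(0)γ}:
Half-angle: c=0.592490, s=0.805578. N=√(1·1·1·1)=1.000000
Admissible k: 0..1 (factorial args all ≥0)
  k=0: (−1)^0·1.0000/(1)·0.5925^2·0.8056^0 = +0.351044
  k=1: (−1)^1·1.0000/(1)·0.5925^0·0.8056^2 = -0.648956
d^1_{0,0}(1.8733) = +0.351044 -0.648956 = -0.297911
|D^1_{0,0}|² = |d^1_{0,0}(β)|² = (-0.297911)² = 0.088751 (the z-rotation phases have unit modulus)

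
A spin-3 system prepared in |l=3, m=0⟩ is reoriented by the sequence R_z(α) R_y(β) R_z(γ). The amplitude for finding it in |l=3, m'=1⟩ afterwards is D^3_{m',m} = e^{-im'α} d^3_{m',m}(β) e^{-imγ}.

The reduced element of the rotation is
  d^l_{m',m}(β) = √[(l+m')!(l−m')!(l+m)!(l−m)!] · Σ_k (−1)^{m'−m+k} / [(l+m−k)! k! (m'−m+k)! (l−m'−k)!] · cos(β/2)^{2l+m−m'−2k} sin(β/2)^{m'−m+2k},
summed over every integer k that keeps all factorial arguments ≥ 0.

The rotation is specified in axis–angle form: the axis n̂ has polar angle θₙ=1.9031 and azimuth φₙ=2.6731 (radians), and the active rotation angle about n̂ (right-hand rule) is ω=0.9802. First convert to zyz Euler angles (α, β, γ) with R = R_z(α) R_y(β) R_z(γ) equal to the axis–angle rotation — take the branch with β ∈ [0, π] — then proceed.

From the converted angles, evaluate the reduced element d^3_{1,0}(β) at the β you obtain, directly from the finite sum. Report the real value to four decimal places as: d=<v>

Axis–angle → zyz. n̂ = (sinθₙcosφₙ, sinθₙsinφₙ, cosθₙ) = (-0.843438, +0.426840, -0.326222), ω = 0.9802.
R = I cosω + sinω [n̂]ₓ + (1−cosω) n̂n̂ᵀ gives
  R = [+0.872103, +0.111425, +0.476467; -0.430500, +0.637594, +0.638862; -0.232607, -0.762272, +0.604016]
β = atan2(√(R₁₃²+R₂₃²), R₃₃) = 0.922266; α = atan2(R₂₃, R₁₃) mod 2π = 0.929985; γ = atan2(R₃₂, −R₃₁) mod 2π = 5.008563
d^3_{1,0}(β=0.9223) via the finite sum:
Half-angle: c=0.895549, s=0.444963. N=√(24·2·6·6)=41.569219
The bounds max(0,m−m')=0 and min(l+m,l−m')=2 give 3 terms
  k=0: (−1)^1·41.5692/(12)·0.8955^5·0.4450^1 = -0.887894
  k=1: (−1)^2·41.5692/(4)·0.8955^3·0.4450^3 = +0.657584
  k=2: (−1)^3·41.5692/(12)·0.8955^1·0.4450^5 = -0.054113
d^3_{1,0}(0.9223) = -0.887894 +0.657584 -0.054113 = -0.284423

d=-0.2844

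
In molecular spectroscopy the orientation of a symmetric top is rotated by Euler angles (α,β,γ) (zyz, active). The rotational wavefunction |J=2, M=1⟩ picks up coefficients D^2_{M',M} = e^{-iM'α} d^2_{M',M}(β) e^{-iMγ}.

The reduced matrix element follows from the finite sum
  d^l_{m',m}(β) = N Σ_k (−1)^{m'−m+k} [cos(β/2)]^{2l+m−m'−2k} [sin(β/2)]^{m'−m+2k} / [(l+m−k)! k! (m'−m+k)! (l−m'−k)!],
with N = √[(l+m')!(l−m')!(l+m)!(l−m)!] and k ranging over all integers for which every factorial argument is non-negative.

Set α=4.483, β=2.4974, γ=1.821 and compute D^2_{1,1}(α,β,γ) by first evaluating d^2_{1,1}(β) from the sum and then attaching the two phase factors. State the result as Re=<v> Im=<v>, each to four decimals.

Split into d^2_{1,1}(β=2.4974) × two z-phases.
c=cos(2.497400/2)=0.316556, s=sin(2.497400/2)=0.948574; N=√[6·1·6·1]=6.000000
Admissible k: 0..1 (factorial args all ≥0)
  k=0: (−1)^0·6.0000/(6)·0.3166^4·0.9486^0 = +0.010042
  k=1: (−1)^1·6.0000/(2)·0.3166^2·0.9486^2 = -0.270498
d^2_{1,1}(2.4974) = +0.010042 -0.270498 = -0.260456
Phases: e^{-i·(1)·4.4830}=-0.227383+0.973806i, e^{-i·(1)·1.8210}=-0.247601-0.968862i ⇒ D=-0.260400+0.005421i

Re=-0.2604 Im=0.0054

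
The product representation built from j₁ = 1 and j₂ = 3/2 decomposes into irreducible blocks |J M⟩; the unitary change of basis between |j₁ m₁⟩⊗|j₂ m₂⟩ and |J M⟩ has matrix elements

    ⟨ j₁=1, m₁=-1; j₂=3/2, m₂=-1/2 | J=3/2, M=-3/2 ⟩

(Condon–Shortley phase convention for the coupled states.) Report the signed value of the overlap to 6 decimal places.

−√(2/5) = -0.632456

j₁+j₂−J=1  J+j₁−j₂=1  J−j₁+j₂=2  j₁+j₂+J+1=5
(j₁±m₁, j₂±m₂, J±M) = (0,2,1,2,0,3)
P² = 8/5
sum k=1..1:
  [1] −1/2 = -1/2
S = -1/2
C² = P²·S² = 2/5 ; C = -0.632456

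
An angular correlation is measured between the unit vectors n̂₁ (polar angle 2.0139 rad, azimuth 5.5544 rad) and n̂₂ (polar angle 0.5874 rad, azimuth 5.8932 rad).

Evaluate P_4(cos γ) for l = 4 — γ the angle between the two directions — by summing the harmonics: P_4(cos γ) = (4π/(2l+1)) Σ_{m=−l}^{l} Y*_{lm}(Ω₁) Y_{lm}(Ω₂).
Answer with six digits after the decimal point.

Addition theorem: P_4(cos γ) = (4π/9) Σ_m Y*_{lm}(Ω₁) Y_{lm}(Ω₂), m = −4…4:
  m=-4: (-0.287265, -0.066187) × (0.000453, 0.041743) = (0.002633, -0.012021)  (running Σ = (0.002633, -0.012021))
  m=-3: (0.228484, 0.323070) × (0.069197, 0.163284) = (-0.036942, 0.059663)  (running Σ = (-0.034309, 0.047642))
  m=-2: (0.008846, -0.077792) × (0.281224, 0.278188) = (0.024129, -0.019416)  (running Σ = (-0.010181, 0.028226))
  m=-1: (0.234197, -0.209075) × (0.373435, 0.153496) = (0.119550, -0.042128)  (running Σ = (0.109369, -0.013902))
  m=0: (-0.140907, -0.000000) × (-0.104072, 0.000000) = (0.014664, 0.000000)  (running Σ = (0.124033, -0.013902))
  m=1: (-0.234197, -0.209075) × (-0.373435, 0.153496) = (0.119550, 0.042128)  (running Σ = (0.243583, 0.028226))
  m=2: (0.008846, 0.077792) × (0.281224, -0.278188) = (0.024129, 0.019416)  (running Σ = (0.267712, 0.047642))
  m=3: (-0.228484, 0.323070) × (-0.069197, 0.163284) = (-0.036942, -0.059663)  (running Σ = (0.230770, -0.012021))
  m=4: (-0.287265, 0.066187) × (0.000453, -0.041743) = (0.002633, 0.012021)  (running Σ = (0.233402, 0.000000))
Total Σ_m = (0.233402, 0.000000). Multiply by 1.396263: (0.325891, 0.000000). P_4(cos γ) = 0.325891

0.325891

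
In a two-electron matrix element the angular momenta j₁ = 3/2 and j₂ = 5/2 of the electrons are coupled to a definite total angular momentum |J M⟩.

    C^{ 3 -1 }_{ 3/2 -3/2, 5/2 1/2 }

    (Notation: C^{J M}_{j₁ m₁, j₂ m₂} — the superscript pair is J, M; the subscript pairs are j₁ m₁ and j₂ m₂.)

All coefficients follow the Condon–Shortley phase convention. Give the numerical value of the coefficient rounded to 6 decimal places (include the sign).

j₁+j₂−J=1  J+j₁−j₂=2  J−j₁+j₂=4  j₁+j₂+J+1=8
(j₁±m₁, j₂±m₂, J±M) = (0,3,3,2,2,4)
P² = 144/5
sum k=1..1:
  [1] −1/8 = -1/8
S = -1/8
C² = P²·S² = 9/20 ; C = -0.670820

-0.670820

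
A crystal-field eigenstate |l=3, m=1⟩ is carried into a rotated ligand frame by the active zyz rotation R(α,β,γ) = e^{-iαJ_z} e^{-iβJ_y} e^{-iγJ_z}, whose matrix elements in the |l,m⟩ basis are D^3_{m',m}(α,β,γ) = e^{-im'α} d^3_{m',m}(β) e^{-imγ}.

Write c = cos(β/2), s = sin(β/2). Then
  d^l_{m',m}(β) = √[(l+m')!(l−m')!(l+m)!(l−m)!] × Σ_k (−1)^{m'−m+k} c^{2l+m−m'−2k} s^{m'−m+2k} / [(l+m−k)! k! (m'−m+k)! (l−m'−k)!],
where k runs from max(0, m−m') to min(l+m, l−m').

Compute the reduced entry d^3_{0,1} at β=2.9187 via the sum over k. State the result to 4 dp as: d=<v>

d=0.3595

d^3_{0,1}(β=2.9187) via the finite sum:
Half-angle: c=0.111216, s=0.993796. N=√(6·6·24·2)=41.569219
k: max(0,(1)−(0))=1 … min(3+(1),3−(0))=3
  k=1: (−1)^0·41.5692/(12)·0.1112^5·0.9938^1 = +0.000059
  k=2: (−1)^1·41.5692/(4)·0.1112^3·0.9938^3 = -0.014031
  k=3: (−1)^2·41.5692/(12)·0.1112^1·0.9938^5 = +0.373460
d^3_{0,1}(2.9187) = +0.000059 -0.014031 +0.373460 = +0.359487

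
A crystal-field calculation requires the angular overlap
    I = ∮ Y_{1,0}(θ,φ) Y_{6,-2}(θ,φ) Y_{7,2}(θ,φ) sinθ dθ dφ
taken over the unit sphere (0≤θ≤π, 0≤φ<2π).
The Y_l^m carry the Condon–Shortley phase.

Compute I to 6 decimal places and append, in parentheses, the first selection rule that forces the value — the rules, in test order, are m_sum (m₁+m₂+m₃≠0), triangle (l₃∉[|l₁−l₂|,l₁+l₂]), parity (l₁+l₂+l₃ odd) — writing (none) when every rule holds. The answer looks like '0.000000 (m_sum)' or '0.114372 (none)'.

Checks pass: Σm=0; 14 even; l₃=7∈[5,7].
(2·1+1)(2·6+1)(2·7+1) = 585
Δ: 0! 2! 12! / 15! → 1/1365
sum: t=0:+1/518400 = 1/518400
3j²(1 6 7; 0 0 0) = Δ·Π!·Σ² = 7/195  (sign -1)
sum: t=0:+1/967680 = 1/967680
3j²(1 6 7; 0 -2 2) = Δ·Π!·Σ² = 3/91  (sign -1)
combine: 4πI² = 585·7/195·3/91 = 9/13
take √, sign +1: I = 0.23471705
No selection rule forces the value: the integral is nonzero (none).

0.234717 (none)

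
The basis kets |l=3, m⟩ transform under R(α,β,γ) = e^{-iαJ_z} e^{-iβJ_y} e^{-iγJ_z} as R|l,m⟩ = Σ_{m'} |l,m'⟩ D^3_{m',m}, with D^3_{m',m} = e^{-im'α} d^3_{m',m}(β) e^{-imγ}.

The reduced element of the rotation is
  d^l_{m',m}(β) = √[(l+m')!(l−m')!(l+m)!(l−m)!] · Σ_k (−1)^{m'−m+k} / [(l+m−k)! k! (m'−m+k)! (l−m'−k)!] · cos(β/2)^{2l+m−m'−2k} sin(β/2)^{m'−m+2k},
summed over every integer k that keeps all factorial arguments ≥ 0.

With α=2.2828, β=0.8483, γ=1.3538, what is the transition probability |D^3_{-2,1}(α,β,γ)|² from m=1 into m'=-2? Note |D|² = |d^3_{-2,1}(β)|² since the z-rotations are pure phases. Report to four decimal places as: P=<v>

D^3_{-2,1}(2.2828,0.8483,1.3538) = e^{-i·-2·2.2828}·d^3_{-2,1}(0.8483)·e^{-i·1·1.3538}. Compute d first:
Half-angle: c=0.911389, s=0.411546. N=√(1·120·24·2)=75.894664
The bounds max(0,m−m')=3 and min(l+m,l−m')=4 give 2 terms
  k=3: (−1)^0·75.8947/(12)·0.9114^3·0.4115^3 = +0.333731
  k=4: (−1)^1·75.8947/(24)·0.9114^1·0.4115^5 = -0.034025
d^3_{-2,1}(0.8483) = +0.333731 -0.034025 = +0.299707
|D^3_{-2,1}|² = |d^3_{-2,1}(β)|² = (+0.299707)² = 0.089824 (the z-rotation phases have unit modulus)

P=0.0898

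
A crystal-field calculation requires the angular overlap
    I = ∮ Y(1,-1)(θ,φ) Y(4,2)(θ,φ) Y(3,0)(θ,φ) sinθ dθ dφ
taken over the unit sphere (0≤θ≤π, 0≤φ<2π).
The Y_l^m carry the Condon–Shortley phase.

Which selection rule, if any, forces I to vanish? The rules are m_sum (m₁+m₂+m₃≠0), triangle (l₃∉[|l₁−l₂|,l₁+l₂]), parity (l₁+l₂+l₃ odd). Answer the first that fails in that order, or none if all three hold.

m_sum

Σmᵢ = 1  ✗
l₃∈[|l₁−l₂|,l₁+l₂]=[3,5], have l₃=3
Σlᵢ = 8 ⇒ even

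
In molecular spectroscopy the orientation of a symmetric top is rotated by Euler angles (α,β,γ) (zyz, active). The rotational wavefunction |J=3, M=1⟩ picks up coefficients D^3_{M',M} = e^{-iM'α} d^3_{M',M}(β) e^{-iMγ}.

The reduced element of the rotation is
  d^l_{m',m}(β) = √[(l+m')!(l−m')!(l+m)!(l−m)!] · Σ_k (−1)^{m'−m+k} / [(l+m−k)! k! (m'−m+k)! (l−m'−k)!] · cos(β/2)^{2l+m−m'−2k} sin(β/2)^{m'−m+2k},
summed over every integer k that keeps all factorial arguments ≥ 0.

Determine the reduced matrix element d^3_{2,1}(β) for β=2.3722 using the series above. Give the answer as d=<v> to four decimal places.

d=0.2444

d^3_{2,1}(β=2.3722) via the finite sum:
Half-angle: c=0.375278, s=0.926912. N=√(120·1·24·2)=75.894664
k∈{0,1} keeps every argument non-negative
  k=0: (−1)^1·75.8947/(24)·0.3753^5·0.9269^1 = -0.021817
  k=1: (−1)^2·75.8947/(12)·0.3753^3·0.9269^3 = +0.266198
d^3_{2,1}(2.3722) = -0.021817 +0.266198 = +0.244380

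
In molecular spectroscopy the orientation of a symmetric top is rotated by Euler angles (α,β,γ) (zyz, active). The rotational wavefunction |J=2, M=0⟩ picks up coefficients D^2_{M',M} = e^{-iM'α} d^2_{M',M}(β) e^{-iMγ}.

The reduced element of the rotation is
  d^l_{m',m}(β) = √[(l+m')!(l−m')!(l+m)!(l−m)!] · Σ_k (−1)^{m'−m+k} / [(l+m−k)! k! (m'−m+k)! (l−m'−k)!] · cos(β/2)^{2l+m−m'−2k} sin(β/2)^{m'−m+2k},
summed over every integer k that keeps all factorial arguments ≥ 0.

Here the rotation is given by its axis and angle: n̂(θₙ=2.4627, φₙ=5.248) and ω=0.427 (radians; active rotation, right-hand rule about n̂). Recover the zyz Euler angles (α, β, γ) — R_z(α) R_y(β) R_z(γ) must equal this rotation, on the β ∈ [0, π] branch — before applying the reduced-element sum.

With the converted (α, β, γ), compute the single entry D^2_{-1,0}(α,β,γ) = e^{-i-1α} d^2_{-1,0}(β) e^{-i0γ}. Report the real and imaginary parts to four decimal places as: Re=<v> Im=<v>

Re=-0.2907 Im=-0.1122

Axis–angle → zyz. n̂ = (sinθₙcosφₙ, sinθₙsinφₙ, cosθₙ) = (+0.320475, -0.539994, -0.778269), ω = 0.4270.
R = I cosω + sinω [n̂]ₓ + (1−cosω) n̂n̂ᵀ gives
  R = [+0.919434, +0.306776, -0.246029; -0.337852, +0.936394, -0.094988; +0.201240, +0.170457, +0.964597]
β = atan2(√(R₁₃²+R₂₃²), R₃₃) = 0.266886; α = atan2(R₂₃, R₁₃) mod 2π = 3.510046; γ = atan2(R₃₂, −R₃₁) mod 2π = 2.438824
Split into d^2_{-1,0}(β=0.2669) × two z-phases.
With c≡cos(β/2)=0.991110 and s≡sin(β/2)=0.133047, N=[1·6·2·2]^{1/2}=4.898979
Admissible k: 1..2 (factorial args all ≥0)
  k=1: (−1)^0·4.8990/(2)·0.9911^3·0.1330^1 = +0.317283
  k=2: (−1)^1·4.8990/(2)·0.9911^1·0.1330^3 = -0.005718
d^2_{-1,0}(0.2669) = +0.317283 -0.005718 = +0.311565
D = (-0.932885-0.360173i)·(+0.311565)·(+1.000000+0.000000i) = -0.290655-0.112217i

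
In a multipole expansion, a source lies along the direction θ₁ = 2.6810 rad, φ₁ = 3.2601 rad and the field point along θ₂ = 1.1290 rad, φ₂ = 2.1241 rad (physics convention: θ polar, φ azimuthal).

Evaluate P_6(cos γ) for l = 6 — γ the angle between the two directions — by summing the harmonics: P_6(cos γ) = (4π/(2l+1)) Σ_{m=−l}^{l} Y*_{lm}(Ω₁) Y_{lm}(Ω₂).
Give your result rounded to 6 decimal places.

Summing Y*_{l m}(θ₁,φ₁)·Y_{l m}(θ₂,φ₂) over m ∈ [−6, 6]; prefactor 4π/(2·6+1) = 0.966644:
  [-6]  conj(Y_{6,-6})(Ω₁) = (0.002822, 0.002431) ; Y_{6,-6}(Ω₂) = (0.259451, -0.046738) ; Δ = (0.000846, 0.000499)
  [-5]  conj(Y_{6,-5})(Ω₁) = (0.021573, 0.014524) ; Y_{6,-5}(Ω₂) = (-0.158237, 0.401909) ; Δ = (-0.009251, 0.006372)
  [-4]  conj(Y_{6,-4})(Ω₁) = (0.096974, 0.049752) ; Y_{6,-4}(Ω₂) = (-0.144307, -0.192844) ; Δ = (-0.004400, -0.025880)
  [-3]  conj(Y_{6,-3})(Ω₁) = (0.279890, 0.103923) ; Y_{6,-3}(Ω₂) = (-0.202689, 0.018111) ; Δ = (-0.058613, -0.015995)
  [-2]  conj(Y_{6,-2})(Ω₁) = (0.488175, 0.117921) ; Y_{6,-2}(Ω₂) = (0.141528, -0.282673) ; Δ = (0.102423, -0.121305)
  [-1]  conj(Y_{6,-1})(Ω₁) = (0.354396, 0.042196) ; Y_{6,-1}(Ω₂) = (-0.051757, -0.083795) ; Δ = (-0.014806, -0.031880)
  [+0]  conj(Y_{6,0})(Ω₁) = (-0.268136, -0.000000) ; Y_{6,0}(Ω₂) = (0.322881, 0.000000) ; Δ = (-0.086576, -0.000000)
  [+1]  conj(Y_{6,1})(Ω₁) = (-0.354396, 0.042196) ; Y_{6,1}(Ω₂) = (0.051757, -0.083795) ; Δ = (-0.014806, 0.031880)
  [+2]  conj(Y_{6,2})(Ω₁) = (0.488175, -0.117921) ; Y_{6,2}(Ω₂) = (0.141528, 0.282673) ; Δ = (0.102423, 0.121305)
  [+3]  conj(Y_{6,3})(Ω₁) = (-0.279890, 0.103923) ; Y_{6,3}(Ω₂) = (0.202689, 0.018111) ; Δ = (-0.058613, 0.015995)
  [+4]  conj(Y_{6,4})(Ω₁) = (0.096974, -0.049752) ; Y_{6,4}(Ω₂) = (-0.144307, 0.192844) ; Δ = (-0.004400, 0.025880)
  [+5]  conj(Y_{6,5})(Ω₁) = (-0.021573, 0.014524) ; Y_{6,5}(Ω₂) = (0.158237, 0.401909) ; Δ = (-0.009251, -0.006372)
  [+6]  conj(Y_{6,6})(Ω₁) = (0.002822, -0.002431) ; Y_{6,6}(Ω₂) = (0.259451, 0.046738) ; Δ = (0.000846, -0.000499)
Total Σ_m = (-0.054177, -0.000000). Multiply by 0.966644: (-0.052370, -0.000000). P_6(cos γ) = -0.052370

-0.052370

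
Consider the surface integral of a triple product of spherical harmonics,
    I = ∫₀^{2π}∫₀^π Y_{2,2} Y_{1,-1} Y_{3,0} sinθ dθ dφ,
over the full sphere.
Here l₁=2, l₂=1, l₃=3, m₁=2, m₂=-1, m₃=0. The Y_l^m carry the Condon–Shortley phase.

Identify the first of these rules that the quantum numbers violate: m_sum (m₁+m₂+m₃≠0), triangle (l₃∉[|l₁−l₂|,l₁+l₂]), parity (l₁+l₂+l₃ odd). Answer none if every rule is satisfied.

Σmᵢ = 1  ✗
l₃∈[|l₁−l₂|,l₁+l₂]=[1,3], have l₃=3
Σlᵢ = 6 ⇒ even

m_sum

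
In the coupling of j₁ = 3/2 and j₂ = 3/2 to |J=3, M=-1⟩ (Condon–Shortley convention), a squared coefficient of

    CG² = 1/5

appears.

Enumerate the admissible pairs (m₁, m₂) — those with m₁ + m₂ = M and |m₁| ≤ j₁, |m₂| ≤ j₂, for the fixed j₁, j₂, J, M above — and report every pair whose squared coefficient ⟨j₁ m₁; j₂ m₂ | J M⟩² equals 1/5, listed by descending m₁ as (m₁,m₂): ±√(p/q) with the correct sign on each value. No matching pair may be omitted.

Admissible pairs with m₁+m₂ = M = -1: (-3/2,1/2), (-1/2,-1/2), (1/2,-3/2)
  (m₁,m₂)=(1/2,-3/2): CG² = 1/5, CG = +√(1/5)   ← matches the target
  (m₁,m₂)=(-1/2,-1/2): CG² = 3/5, CG = +√(3/5)
  (m₁,m₂)=(-3/2,1/2): CG² = 1/5, CG = +√(1/5)   ← matches the target
Pairs with CG² = 1/5: (1/2,-3/2): +√(1/5); (-3/2,1/2): +√(1/5)

(1/2,-3/2): +√(1/5); (-3/2,1/2): +√(1/5)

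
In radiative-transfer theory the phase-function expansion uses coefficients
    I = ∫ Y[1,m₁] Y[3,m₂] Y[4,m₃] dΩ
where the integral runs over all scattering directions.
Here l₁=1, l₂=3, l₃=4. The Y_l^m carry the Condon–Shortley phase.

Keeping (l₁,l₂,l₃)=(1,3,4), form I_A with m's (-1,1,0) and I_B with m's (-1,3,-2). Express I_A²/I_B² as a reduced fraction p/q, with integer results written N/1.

l's match ⇒ only the (l;m) 3-j factors differ between A and B.
A: triangle coeff Δ(1,3,4) = 1/252; Σ_t [0,0]: t=0:+1/96 = 1/96; (3j)²=1/42 [(1 3 4; -1 1 0)], sign=+1
B: triangle coeff Δ(1,3,4) = 1/252; Σ_t [0,0]: t=0:+1/1440 = 1/1440; (3j)²=1/252 [(1 3 4; -1 3 -2)], sign=+1
I_A²/I_B² = (1/42)/(1/252) = 6/1

6/1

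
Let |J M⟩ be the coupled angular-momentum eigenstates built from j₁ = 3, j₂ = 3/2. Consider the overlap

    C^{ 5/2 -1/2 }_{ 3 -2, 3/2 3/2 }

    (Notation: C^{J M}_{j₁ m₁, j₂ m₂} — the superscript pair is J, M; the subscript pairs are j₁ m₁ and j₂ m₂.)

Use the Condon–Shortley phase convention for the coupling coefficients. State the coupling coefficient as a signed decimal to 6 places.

j₁+j₂−J=2  J+j₁−j₂=4  J−j₁+j₂=1  j₁+j₂+J+1=8
(j₁±m₁, j₂±m₂, J±M) = (1,5,3,0,2,3)
P² = 432/7
sum k=2..2:
  [2] +1/12 = 1/12
S = 1/12
C² = P²·S² = 3/7 ; C = +0.654654

+0.654654  (= +√(3/7))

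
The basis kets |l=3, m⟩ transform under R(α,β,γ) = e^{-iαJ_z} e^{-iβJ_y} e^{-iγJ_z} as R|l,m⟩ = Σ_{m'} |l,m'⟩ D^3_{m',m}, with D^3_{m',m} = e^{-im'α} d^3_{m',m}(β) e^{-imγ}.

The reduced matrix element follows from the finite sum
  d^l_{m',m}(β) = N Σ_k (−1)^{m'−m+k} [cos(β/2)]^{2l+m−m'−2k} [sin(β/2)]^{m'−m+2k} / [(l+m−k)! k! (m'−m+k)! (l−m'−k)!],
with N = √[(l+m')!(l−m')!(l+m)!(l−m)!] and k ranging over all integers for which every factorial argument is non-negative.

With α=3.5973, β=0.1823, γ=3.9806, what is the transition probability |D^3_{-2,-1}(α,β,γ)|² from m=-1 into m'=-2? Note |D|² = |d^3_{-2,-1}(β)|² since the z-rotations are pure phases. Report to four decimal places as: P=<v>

Split into d^3_{-2,-1}(β=0.1823) × two z-phases.
With c≡cos(β/2)=0.995849 and s≡sin(β/2)=0.091024, N=[1·120·2·24]^{1/2}=75.894664
k: max(0,(-1)−(-2))=1 … min(3+(-1),3−(-2))=2
  k=1: (−1)^0·75.8947/(24)·0.9958^5·0.0910^1 = +0.281917
  k=2: (−1)^1·75.8947/(12)·0.9958^3·0.0910^3 = -0.004711
d^3_{-2,-1}(0.1823) = +0.281917 -0.004711 = +0.277207
|D^3_{-2,-1}|² = |d^3_{-2,-1}(β)|² = (+0.277207)² = 0.076844 (the z-rotation phases have unit modulus)

P=0.0768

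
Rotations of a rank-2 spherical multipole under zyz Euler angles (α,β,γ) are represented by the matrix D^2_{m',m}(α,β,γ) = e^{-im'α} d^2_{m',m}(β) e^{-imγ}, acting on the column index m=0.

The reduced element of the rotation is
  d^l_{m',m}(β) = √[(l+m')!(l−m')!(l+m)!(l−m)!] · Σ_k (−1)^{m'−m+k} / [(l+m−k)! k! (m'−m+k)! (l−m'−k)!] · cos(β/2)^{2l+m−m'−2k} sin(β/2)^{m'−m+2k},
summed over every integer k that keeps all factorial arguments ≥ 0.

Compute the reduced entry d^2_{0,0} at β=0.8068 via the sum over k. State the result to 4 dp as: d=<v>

d^2_{0,0}(β=0.8068) via the finite sum:
c=cos(0.806800/2)=0.919732, s=sin(0.806800/2)=0.392548; N=√[2·2·2·2]=4.000000
k: max(0,(0)−(0))=0 … min(2+(0),2−(0))=2
  k=0: (−1)^0·4.0000/(4)·0.9197^4·0.3925^0 = +0.715557
  k=1: (−1)^1·4.0000/(1)·0.9197^2·0.3925^2 = -0.521395
  k=2: (−1)^2·4.0000/(4)·0.9197^0·0.3925^4 = +0.023745
d^2_{0,0}(0.8068) = +0.715557 -0.521395 +0.023745 = +0.217907

d=0.2179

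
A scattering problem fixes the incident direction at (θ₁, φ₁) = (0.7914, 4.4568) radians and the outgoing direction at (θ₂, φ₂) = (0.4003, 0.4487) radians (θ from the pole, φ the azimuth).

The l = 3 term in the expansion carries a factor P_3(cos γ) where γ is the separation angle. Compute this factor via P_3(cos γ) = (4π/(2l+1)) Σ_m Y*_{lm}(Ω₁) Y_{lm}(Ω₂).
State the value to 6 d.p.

-0.445771

Term-by-term m-sum for l=3 (normalisation 4π/7 = 1.795196):
  m=-3: Y*=+0.104193+0.108150i  Y=+0.005501-0.024071i  product +0.003176-0.001913i
  m=-2: Y*=-0.317001+0.177808i  Y=+0.089138-0.111730i  product -0.008390+0.051268i
  m=-1: Y*=-0.085436-0.326959i  Y=+0.367737-0.177048i  product -0.089305-0.105109i
  m=+0: Y*=-0.139014-0.000000i  Y=+0.426394+0.000000i  product -0.059275-0.000000i
  m=+1: Y*=+0.085436-0.326959i  Y=-0.367737-0.177048i  product -0.089305+0.105109i
  m=+2: Y*=-0.317001-0.177808i  Y=+0.089138+0.111730i  product -0.008390-0.051268i
  m=+3: Y*=-0.104193+0.108150i  Y=-0.005501-0.024071i  product +0.003176+0.001913i
Total Σ_m = -0.248313-0.000000i. Multiply by 1.795196: -0.445771-0.000000i. P_3(cos γ) = -0.445771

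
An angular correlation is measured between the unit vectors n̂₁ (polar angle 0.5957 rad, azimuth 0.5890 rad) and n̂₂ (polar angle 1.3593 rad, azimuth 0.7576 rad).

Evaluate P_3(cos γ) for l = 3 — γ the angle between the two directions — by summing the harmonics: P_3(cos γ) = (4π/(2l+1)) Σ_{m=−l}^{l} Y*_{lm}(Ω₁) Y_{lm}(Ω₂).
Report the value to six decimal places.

-0.159682

Term-by-term m-sum for l=3 (normalisation 4π/7 = 1.795196):
  m=-3: (-0.014367+0.072285i) × (-0.251810-0.297747i) = +0.025141-0.013924i  (running Σ = +0.025141-0.013924i)
  m=-2: (+0.101942+0.246041i) × (+0.011396-0.204767i) = +0.051543-0.018070i  (running Σ = +0.076683-0.031995i)
  m=-1: (+0.365771+0.244375i) × (-0.178975+0.169291i) = -0.106834+0.018185i  (running Σ = -0.030151-0.013810i)
  m=0: (+0.131560-0.000000i) × (-0.217754+0.000000i) = -0.028648+0.000000i  (running Σ = -0.058799-0.013810i)
  m=1: (-0.365771+0.244375i) × (+0.178975+0.169291i) = -0.106834-0.018185i  (running Σ = -0.165633-0.031995i)
  m=2: (+0.101942-0.246041i) × (+0.011396+0.204767i) = +0.051543+0.018070i  (running Σ = -0.114090-0.013924i)
  m=3: (+0.014367+0.072285i) × (+0.251810-0.297747i) = +0.025141+0.013924i  (running Σ = -0.088950-0.000000i)
Σ over m = -0.088950-0.000000i; ×(4π/7) → -0.159682-0.000000i. Real part: -0.159682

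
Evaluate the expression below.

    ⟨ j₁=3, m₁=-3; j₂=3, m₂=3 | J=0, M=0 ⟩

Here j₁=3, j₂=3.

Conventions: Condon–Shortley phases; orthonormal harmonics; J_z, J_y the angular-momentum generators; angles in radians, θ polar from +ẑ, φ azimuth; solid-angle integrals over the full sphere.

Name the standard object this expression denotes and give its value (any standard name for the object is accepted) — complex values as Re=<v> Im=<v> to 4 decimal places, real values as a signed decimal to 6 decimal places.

Clebsch–Gordan coefficient, +√(1/7) ≈ +0.377964

This is a Clebsch–Gordan (vector-coupling) coefficient.
j₁+j₂−J=6  J+j₁−j₂=0  J−j₁+j₂=0  j₁+j₂+J+1=7
(j₁±m₁, j₂±m₂, J±M) = (0,6,6,0,0,0)
P² = 518400/7
sum k=6..6:
  [6] +1/720 = 1/720
S = 1/720
C² = P²·S² = 1/7 ; C = +0.377964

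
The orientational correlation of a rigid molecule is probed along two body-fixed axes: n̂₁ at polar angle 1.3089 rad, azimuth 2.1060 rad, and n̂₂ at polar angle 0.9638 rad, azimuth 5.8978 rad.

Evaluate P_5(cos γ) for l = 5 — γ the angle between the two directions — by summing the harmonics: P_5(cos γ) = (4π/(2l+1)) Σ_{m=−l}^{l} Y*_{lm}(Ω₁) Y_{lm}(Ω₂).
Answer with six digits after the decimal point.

Expand P_5 via completeness: Σ_{m} conj(Y_{5,m}) at Ω₁ times Y_{5,m} at Ω₂ —
  m=-5: Y*=-0.17518 - 0.34868j  Y=-0.06049 + 0.16262j  product 0.06730 - 0.00740j
  m=-4: Y*=-0.17850 + 0.27847j  Y=0.01115 + 0.38087j  product -0.10805 - 0.06488j
  m=-3: Y*=-0.12359 - 0.00430j  Y=0.14891 + 0.33831j  product -0.01695 - 0.04245j
  m=-2: Y*=0.15691 + 0.28695j  Y=-0.01119 - 0.01087j  product 0.00136 - 0.00492j
  m=-1: Y*=-0.02459 + 0.04148j  Y=-0.32471 - 0.13172j  product 0.01345 - 0.01023j
  m=+0: Y*=0.32068 + 0.00000j  Y=-0.07378 + 0.00000j  product -0.02366 + 0.00000j
  m=+1: Y*=0.02459 + 0.04148j  Y=0.32471 - 0.13172j  product 0.01345 + 0.01023j
  m=+2: Y*=0.15691 - 0.28695j  Y=-0.01119 + 0.01087j  product 0.00136 + 0.00492j
  m=+3: Y*=0.12359 - 0.00430j  Y=-0.14891 + 0.33831j  product -0.01695 + 0.04245j
  m=+4: Y*=-0.17850 - 0.27847j  Y=0.01115 - 0.38087j  product -0.10805 + 0.06488j
  m=+5: Y*=0.17518 - 0.34868j  Y=0.06049 + 0.16262j  product 0.06730 + 0.00740j
Σ over m = -0.10944 + 0.00000j; ×(4π/11) → -0.12502 + 0.00000j. Real part: -0.125019

-0.125019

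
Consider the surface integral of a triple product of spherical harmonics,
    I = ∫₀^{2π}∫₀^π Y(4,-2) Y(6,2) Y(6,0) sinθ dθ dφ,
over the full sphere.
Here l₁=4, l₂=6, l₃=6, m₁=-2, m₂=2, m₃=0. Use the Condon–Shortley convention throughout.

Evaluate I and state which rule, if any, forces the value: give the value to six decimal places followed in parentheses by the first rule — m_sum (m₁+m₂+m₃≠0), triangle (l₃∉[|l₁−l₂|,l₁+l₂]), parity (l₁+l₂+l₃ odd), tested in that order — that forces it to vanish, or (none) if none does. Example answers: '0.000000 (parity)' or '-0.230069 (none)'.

m-sum 0 ✓  L=16 even ✓  2≤6≤10 ✓
Π(2lᵢ+1) = 9×13×13 = 1521
triangle coeff Δ(4,6,6) = 1/15315300
Σ_t [0,4]: t=0:+1/829440 t=1:−1/25920 t=2:+1/9216 t=3:−1/25920 t=4:+1/829440 = 7/207360
(3j)²=28/2431 [(4 6 6; 0 0 0)], sign=+1
Σ_t [2,4]: t=2:+1/138240 t=3:−1/25920 t=4:+1/55296 = -11/829440
(3j)²=11/1326 [(4 6 6; -2 2 0)], sign=-1
⇒ 4πI² = 42/289
I = (-1)√(42/289/(4π)) = -0.10754019
No selection rule forces the value: the integral is nonzero (none).

-0.107540 (none)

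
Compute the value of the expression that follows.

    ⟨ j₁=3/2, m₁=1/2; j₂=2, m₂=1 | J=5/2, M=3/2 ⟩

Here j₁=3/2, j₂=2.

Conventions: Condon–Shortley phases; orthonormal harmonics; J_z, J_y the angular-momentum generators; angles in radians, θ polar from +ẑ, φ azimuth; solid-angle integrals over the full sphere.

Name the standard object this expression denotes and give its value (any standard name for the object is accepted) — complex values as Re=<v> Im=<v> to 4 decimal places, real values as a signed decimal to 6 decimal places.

Clebsch–Gordan coefficient, −√(1/35) ≈ -0.169031

This is a Clebsch–Gordan (vector-coupling) coefficient.
√[6·1!2!3!/7! · 2!1!3!1!4!1!] = √(144/35)
  +(−1)^0/∏(0,1,1,3,1,0)! = 1/6  (running 1/6)
  +(−1)^1/∏(1,0,0,2,2,1)! = -1/4  (running -1/12)
⟨..|..⟩ = √(144/35)·(-1/12) = -0.169031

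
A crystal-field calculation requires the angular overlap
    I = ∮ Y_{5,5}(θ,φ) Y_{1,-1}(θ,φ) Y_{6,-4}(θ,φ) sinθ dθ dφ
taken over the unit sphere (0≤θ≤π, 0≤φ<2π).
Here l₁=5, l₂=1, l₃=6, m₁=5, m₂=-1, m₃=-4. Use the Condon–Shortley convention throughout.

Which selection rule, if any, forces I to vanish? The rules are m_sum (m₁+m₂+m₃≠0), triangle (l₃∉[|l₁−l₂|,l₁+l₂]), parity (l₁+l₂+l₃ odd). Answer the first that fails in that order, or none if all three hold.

none

Σmᵢ = 0  ✓
l₃∈[|l₁−l₂|,l₁+l₂]=[4,6], have l₃=6  ✓
Σlᵢ = 12 ⇒ even  ✓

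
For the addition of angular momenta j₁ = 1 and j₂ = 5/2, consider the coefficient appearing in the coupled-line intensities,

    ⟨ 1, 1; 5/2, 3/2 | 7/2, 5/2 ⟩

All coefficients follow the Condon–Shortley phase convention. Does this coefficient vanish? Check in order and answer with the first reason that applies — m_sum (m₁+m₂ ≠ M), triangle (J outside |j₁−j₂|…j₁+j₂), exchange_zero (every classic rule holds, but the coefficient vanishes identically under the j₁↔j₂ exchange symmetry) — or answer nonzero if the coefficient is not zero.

nonzero

m-sum: m₁+m₂ = 1+3/2 = 5/2, M = 5/2  ✓
triangle: |j₁−j₂| = 3/2 ≤ J = 7/2 ≤ j₁+j₂ = 7/2  ✓
exchange: j₁≠j₂ or m₁≠m₂ — the exchange symmetry imposes no constraint here
value check: CG = +√(5/7) = +0.845154 ≠ 0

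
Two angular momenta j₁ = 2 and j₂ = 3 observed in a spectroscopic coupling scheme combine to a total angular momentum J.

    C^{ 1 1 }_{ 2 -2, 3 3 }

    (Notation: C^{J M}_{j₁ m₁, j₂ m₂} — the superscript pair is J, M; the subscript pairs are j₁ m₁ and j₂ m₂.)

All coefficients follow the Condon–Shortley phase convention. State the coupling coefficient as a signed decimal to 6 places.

√[3·4!0!2!/7! · 0!4!6!0!2!0!] = √(6912/7)
  +(−1)^4/∏(4,0,0,2,0,0)! = 1/48  (running 1/48)
⟨..|..⟩ = √(6912/7)·(1/48) = +0.654654

+0.654654  (= +√(3/7))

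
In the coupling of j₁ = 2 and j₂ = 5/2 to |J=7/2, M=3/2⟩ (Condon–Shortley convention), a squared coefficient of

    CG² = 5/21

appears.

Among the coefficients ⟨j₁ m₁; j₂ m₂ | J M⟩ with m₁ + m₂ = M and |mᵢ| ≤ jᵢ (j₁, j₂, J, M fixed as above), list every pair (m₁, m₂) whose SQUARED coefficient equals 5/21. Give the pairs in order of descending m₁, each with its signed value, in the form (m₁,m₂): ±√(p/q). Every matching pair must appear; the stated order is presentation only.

Admissible pairs with m₁+m₂ = M = 3/2: (-1,5/2), (0,3/2), (1,1/2), (2,-1/2)
  (m₁,m₂)=(2,-1/2): CG² = 8/21, CG = +√(8/21)
  (m₁,m₂)=(1,1/2): CG² = 2/21, CG = +√(2/21)
  (m₁,m₂)=(0,3/2): CG² = 2/7, CG = −√(2/7)
  (m₁,m₂)=(-1,5/2): CG² = 5/21, CG = −√(5/21)   ← matches the target
Pairs with CG² = 5/21: (-1,5/2): −√(5/21)

(-1,5/2): −√(5/21)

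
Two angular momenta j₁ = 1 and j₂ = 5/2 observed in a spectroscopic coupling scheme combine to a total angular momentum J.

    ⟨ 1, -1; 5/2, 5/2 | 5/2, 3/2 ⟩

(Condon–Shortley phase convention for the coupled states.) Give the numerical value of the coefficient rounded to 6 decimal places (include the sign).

triangle: 1!*1!*4!/7! = 24/5040
(j±m)!: 0!*2!*5!*0!*4!*1! = 5760
prefactor² = (2J+1)*Δ*N² = 1152/7
  k=1: −1/(1!*0!*1!*4!*0!*0!) = -1/24
Σ = -1/24  ⇒  CG² = 1152/7*(-1/24)² = 2/7
CG = −√(2/7) = -0.534522

−√(2/7) ≈ -0.534522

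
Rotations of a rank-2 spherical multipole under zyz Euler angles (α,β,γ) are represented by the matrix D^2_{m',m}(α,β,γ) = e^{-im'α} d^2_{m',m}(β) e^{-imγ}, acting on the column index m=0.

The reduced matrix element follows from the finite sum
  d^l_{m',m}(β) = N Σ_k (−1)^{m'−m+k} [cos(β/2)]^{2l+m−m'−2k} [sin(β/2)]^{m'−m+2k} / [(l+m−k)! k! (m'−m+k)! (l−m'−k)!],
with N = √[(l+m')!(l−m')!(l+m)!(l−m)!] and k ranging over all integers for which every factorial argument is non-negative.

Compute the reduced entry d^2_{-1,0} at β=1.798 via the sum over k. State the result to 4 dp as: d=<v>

d=-0.2688

d^2_{-1,0}(β=1.7980) via the finite sum:
c=cos(1.798000/2)=0.622393, s=sin(1.798000/2)=0.782705; N=√[1·6·2·2]=4.898979
k: max(0,(0)−(-1))=1 … min(2+(0),2−(-1))=2
  k=1: (−1)^0·4.8990/(2)·0.6224^3·0.7827^1 = +0.462240
  k=2: (−1)^1·4.8990/(2)·0.6224^1·0.7827^3 = -0.731029
d^2_{-1,0}(1.7980) = +0.462240 -0.731029 = -0.268789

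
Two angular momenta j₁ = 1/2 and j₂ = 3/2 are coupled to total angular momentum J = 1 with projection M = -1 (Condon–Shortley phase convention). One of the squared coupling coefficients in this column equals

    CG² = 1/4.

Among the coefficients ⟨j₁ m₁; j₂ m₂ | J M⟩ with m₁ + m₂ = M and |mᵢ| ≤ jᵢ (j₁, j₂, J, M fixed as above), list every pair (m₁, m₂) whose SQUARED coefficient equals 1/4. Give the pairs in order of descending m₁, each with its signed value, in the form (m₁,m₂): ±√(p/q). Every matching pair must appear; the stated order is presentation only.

Admissible pairs with m₁+m₂ = M = -1: (-1/2,-1/2), (1/2,-3/2)
  (m₁,m₂)=(1/2,-3/2): CG² = 3/4, CG = +√(3/4)
  (m₁,m₂)=(-1/2,-1/2): CG² = 1/4, CG = −√(1/4)   ← matches the target
Pairs with CG² = 1/4: (-1/2,-1/2): −√(1/4)

(-1/2,-1/2): −√(1/4)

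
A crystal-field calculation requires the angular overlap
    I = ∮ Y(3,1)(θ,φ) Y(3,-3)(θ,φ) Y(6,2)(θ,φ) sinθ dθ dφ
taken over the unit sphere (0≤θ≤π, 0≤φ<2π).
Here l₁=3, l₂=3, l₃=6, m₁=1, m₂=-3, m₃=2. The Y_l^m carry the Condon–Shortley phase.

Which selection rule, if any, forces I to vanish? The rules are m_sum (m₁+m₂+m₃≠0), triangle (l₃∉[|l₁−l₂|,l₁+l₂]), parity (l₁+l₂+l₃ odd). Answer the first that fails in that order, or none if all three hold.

none

Σmᵢ = 0  ✓
l₃∈[|l₁−l₂|,l₁+l₂]=[0,6], have l₃=6  ✓
Σlᵢ = 12 ⇒ even  ✓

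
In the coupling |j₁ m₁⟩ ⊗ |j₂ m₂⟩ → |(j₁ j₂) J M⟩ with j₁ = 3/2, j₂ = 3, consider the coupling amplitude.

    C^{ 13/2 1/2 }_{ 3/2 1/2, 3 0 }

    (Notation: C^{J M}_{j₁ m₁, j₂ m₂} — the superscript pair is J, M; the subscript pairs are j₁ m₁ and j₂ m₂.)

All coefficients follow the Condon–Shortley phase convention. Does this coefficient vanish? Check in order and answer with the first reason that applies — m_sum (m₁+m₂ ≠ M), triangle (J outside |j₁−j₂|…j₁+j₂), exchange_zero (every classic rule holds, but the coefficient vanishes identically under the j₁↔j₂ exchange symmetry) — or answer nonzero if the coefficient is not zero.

m-sum: m₁+m₂ = 1/2+0 = 1/2, M = 1/2  ✓
triangle: need |j₁−j₂| ≤ J ≤ j₁+j₂, i.e. J ∈ [3/2, 9/2]; J = 13/2 is outside ✗ ⇒ coefficient is 0

triangle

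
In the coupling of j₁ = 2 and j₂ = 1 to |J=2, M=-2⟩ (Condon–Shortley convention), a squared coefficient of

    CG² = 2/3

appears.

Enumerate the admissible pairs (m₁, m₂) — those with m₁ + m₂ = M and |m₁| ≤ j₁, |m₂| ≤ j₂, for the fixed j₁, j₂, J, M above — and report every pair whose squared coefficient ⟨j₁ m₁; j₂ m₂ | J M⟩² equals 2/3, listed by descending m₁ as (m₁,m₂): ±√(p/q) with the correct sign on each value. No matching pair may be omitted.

Admissible pairs with m₁+m₂ = M = -2: (-2,0), (-1,-1)
  (m₁,m₂)=(-1,-1): CG² = 1/3, CG = +√(1/3)
  (m₁,m₂)=(-2,0): CG² = 2/3, CG = −√(2/3)   ← matches the target
Pairs with CG² = 2/3: (-2,0): −√(2/3)

(-2,0): −√(2/3)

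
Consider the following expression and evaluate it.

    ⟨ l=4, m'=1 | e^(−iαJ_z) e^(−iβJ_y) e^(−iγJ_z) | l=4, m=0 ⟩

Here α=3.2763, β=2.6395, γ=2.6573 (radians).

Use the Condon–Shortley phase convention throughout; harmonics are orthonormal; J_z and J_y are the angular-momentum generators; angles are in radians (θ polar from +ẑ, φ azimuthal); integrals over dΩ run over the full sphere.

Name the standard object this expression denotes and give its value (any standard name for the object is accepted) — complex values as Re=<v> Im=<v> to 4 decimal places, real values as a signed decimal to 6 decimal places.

This is a Wigner D-matrix element — the rotation-matrix element ⟨l m'| R(α,β,γ) |l m⟩ in the angular-momentum basis.
D^4_{1,0}(3.2763,2.6395,2.6573) = e^{-i·1·3.2763}·d^4_{1,0}(2.6395)·e^{-i·0·2.6573}. Compute d first:
c=cos(2.639500/2)=0.248418, s=sin(2.639500/2)=0.968653; N=√[120·6·24·24]=643.987578
The bounds max(0,m−m')=0 and min(l+m,l−m')=3 give 4 terms
  k=0: (−1)^1·643.9876/(144)·0.2484^7·0.9687^1 = -0.000253
  k=1: (−1)^2·643.9876/(24)·0.2484^5·0.9687^3 = +0.023072
  k=2: (−1)^3·643.9876/(24)·0.2484^3·0.9687^5 = -0.350796
  k=3: (−1)^4·643.9876/(144)·0.2484^1·0.9687^7 = +0.888945
d^4_{1,0}(2.6395) = -0.000253 +0.023072 -0.350796 +0.888945 = +0.560968
Attach z-rotation phases: D = e^{-i(1)(3.2763)}·(+0.560968)·e^{-i(0)(2.6573)} = -0.555886+0.075338i

Wigner D-matrix element, Re=-0.5559 Im=0.0753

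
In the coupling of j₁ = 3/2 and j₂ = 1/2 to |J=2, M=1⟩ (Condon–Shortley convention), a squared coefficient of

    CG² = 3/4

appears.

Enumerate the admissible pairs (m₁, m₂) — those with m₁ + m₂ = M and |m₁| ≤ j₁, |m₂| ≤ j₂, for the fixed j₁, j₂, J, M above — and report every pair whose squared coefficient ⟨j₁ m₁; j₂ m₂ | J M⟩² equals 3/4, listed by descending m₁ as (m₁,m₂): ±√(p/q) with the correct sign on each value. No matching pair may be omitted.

(1/2,1/2): +√(3/4)

Admissible pairs with m₁+m₂ = M = 1: (1/2,1/2), (3/2,-1/2)
  (m₁,m₂)=(3/2,-1/2): CG² = 1/4, CG = +√(1/4)
  (m₁,m₂)=(1/2,1/2): CG² = 3/4, CG = +√(3/4)   ← matches the target
Pairs with CG² = 3/4: (1/2,1/2): +√(3/4)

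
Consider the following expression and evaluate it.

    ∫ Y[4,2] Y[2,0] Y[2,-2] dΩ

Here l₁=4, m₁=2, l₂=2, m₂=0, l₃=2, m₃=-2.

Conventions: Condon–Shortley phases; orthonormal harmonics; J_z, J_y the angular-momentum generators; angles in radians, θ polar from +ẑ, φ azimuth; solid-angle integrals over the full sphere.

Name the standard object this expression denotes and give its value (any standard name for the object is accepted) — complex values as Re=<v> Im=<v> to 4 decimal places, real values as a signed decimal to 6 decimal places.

Gaunt coefficient, +0.156078

This is a Gaunt coefficient — the integral of a triple product of spherical harmonics over the sphere.
Checks pass: Σm=0; 8 even; l₃=2∈[2,6].
(2·4+1)(2·2+1)(2·2+1) = 225
Δ: 4! 4! 0! / 9! → 1/630
sum: t=2:+1/16 = 1/16
3j²(4 2 2; 0 0 0) = Δ·Π!·Σ² = 2/35  (sign +1)
sum: t=2:+1/96 = 1/96
3j²(4 2 2; 2 0 -2) = Δ·Π!·Σ² = 1/42  (sign +1)
combine: 4πI² = 225·2/35·1/42 = 15/49
take √, sign +1: I = 0.15607835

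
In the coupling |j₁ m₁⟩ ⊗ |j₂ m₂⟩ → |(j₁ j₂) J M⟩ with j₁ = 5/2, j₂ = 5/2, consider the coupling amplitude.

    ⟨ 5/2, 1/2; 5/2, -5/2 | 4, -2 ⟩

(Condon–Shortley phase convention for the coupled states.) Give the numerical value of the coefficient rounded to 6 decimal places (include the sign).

+√(9/28) = +0.566947

triangle: 1!*4!*4!/10! = 576/3628800
(j±m)!: 3!*2!*0!*5!*2!*6! = 2073600
prefactor² = (2J+1)*Δ*N² = 20736/7
  k=0: +1/(0!*1!*2!*0!*2!*4!) = 1/96
Σ = 1/96  ⇒  CG² = 20736/7*(1/96)² = 9/28
CG = +√(9/28) = +0.566947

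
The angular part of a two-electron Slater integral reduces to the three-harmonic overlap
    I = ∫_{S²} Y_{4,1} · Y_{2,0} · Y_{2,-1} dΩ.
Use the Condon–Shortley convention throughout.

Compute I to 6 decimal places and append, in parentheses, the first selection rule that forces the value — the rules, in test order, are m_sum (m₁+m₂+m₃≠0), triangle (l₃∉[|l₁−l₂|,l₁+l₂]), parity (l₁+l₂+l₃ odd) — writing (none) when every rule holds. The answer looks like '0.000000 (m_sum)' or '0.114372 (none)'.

-0.220728 (none)

m-sum 0 ✓  L=8 even ✓  2≤2≤6 ✓
Π(2lᵢ+1) = 9×5×5 = 225
triangle coeff Δ(4,2,2) = 1/630
Σ_t [2,2]: t=2:+1/16 = 1/16
(3j)²=2/35 [(4 2 2; 0 0 0)], sign=+1
Σ_t [2,2]: t=2:+1/24 = 1/24
(3j)²=1/21 [(4 2 2; 1 0 -1)], sign=-1
⇒ 4πI² = 30/49
I = (-1)√(30/49/(4π)) = -0.22072812
No selection rule forces the value: the integral is nonzero (none).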